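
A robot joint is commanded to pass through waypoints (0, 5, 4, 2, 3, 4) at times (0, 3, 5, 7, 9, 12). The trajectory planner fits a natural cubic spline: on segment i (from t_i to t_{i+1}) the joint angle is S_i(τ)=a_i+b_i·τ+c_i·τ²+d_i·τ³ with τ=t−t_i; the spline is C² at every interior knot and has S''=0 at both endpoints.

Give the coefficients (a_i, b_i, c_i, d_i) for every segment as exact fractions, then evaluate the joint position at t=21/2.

Δ: Δ0=5/3, Δ1=-1/2, Δ2=-1, Δ3=1/2, Δ4=1/3
row 1: diag=10, rhs=-13; c'=1/5, d'=-13/10
row 2: denom=8−2·1/5=38/5; d'=(-3−2·-13/10)/(38/5)=-1/19
row 3: denom=8−2·5/19=142/19; d'=(9−2·-1/19)/(142/19)=173/142
row 4: denom=10−2·19/71=672/71; d'=(-1−2·173/142)/(672/71)=-61/168
back: M4=-61/168
back: M3=173/142−19/71·-61/168=221/168
back: M2=-1/19−5/19·221/168=-67/168
back: M1=-13/10−1/5·-67/168=-205/168
M: M0=0, M1=-205/168, M2=-67/168, M3=221/168, M4=-61/168, M5=0
seg 0: a=0, c=M0/2=0, d=(M1−M0)/(6·3)=-205/3024, b=Δ0−h0·(2M0+M1)/6=255/112
seg 1: a=5, c=M1/2=-205/336, d=(M2−M1)/(6·2)=23/336, b=Δ1−h1·(2M1+M2)/6=25/56
seg 2: a=4, c=M2/2=-67/336, d=(M3−M2)/(6·2)=1/7, b=Δ2−h2·(2M2+M3)/6=-197/168
seg 3: a=2, c=M3/2=221/336, d=(M4−M3)/(6·2)=-47/336, b=Δ3−h3·(2M3+M4)/6=-43/168
seg 4: a=3, c=M4/2=-61/336, d=(M5−M4)/(6·3)=61/3024, b=Δ4−h4·(2M4+M5)/6=39/56
t_q=21/2 → seg 4, τ=3/2; S=3+39/56·τ+-61/336·τ²+61/3024·τ³=3319/896

  seg 0: a=0 b=255/112 c=0 d=-205/3024
  seg 1: a=5 b=25/56 c=-205/336 d=23/336
  seg 2: a=4 b=-197/168 c=-67/336 d=1/7
  seg 3: a=2 b=-43/168 c=221/336 d=-47/336
  seg 4: a=3 b=39/56 c=-61/336 d=61/3024
S(21/2) = 3319/896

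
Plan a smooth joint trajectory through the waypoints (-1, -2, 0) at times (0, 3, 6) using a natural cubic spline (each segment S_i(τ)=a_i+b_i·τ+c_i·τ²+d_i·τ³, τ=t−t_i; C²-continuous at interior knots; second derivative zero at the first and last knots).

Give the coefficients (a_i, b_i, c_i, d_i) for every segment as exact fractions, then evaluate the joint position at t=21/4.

Δ: Δ0=-1/3, Δ1=2/3
row 1: diag=12, rhs=6; c'=1/4, d'=1/2
back: M1=1/2
M: M0=0, M1=1/2, M2=0
seg 0: a=-1, c=M0/2=0, d=(M1−M0)/(6·3)=1/36, b=Δ0−h0·(2M0+M1)/6=-7/12
seg 1: a=-2, c=M1/2=1/4, d=(M2−M1)/(6·3)=-1/36, b=Δ1−h1·(2M1+M2)/6=1/6
t_q=21/4 → seg 1, τ=9/4; S=-2+1/6·τ+1/4·τ²+-1/36·τ³=-173/256

  seg 0: a=-1 b=-7/12 c=0 d=1/36
  seg 1: a=-2 b=1/6 c=1/4 d=-1/36
S(21/4) = -173/256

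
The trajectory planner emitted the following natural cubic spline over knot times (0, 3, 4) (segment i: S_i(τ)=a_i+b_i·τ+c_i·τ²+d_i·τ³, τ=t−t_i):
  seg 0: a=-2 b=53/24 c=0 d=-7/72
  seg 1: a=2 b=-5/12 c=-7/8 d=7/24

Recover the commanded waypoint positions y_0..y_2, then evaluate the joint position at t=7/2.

y_0=-2 y_1=2 y_2=1
S(7/2) = 103/64

y_0 = S_0(0) = a_0 = -2
y_1 = S_1(0) = a_1 = 2
y_2 = S_1(1) = 1
t_q=7/2 is in segment 1 (τ=1/2); S_1(τ)=103/64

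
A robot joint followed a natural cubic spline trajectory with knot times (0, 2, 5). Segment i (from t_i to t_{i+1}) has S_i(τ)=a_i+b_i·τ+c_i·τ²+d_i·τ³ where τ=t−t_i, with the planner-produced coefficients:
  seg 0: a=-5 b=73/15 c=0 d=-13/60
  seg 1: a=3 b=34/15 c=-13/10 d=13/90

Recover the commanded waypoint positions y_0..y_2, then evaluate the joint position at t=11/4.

y_0 = S_0(0) = a_0 = -5
y_1 = S_1(0) = a_1 = 3
y_2 = S_1(3) = 2
t_q=11/4 is in segment 1 (τ=3/4); S_1(τ)=2579/640

y_0=-5 y_1=3 y_2=2
S(11/4) = 2579/640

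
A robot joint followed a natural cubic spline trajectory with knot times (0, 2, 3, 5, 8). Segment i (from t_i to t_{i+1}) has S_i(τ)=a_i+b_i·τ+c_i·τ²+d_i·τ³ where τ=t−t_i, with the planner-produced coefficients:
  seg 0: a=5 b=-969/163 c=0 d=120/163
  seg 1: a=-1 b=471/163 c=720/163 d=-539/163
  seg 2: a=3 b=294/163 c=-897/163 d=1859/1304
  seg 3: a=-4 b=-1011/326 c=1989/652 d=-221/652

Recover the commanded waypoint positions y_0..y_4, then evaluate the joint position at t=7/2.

y_0=5 y_1=-1 y_2=3 y_3=-4 y_4=5
S(7/2) = 28211/10432

y_0 = S_0(0) = a_0 = 5
y_1 = S_1(0) = a_1 = -1
y_2 = S_2(0) = a_2 = 3
y_3 = S_3(0) = a_3 = -4
y_4 = S_3(3) = 5
t_q=7/2 is in segment 2 (τ=1/2); S_2(τ)=28211/10432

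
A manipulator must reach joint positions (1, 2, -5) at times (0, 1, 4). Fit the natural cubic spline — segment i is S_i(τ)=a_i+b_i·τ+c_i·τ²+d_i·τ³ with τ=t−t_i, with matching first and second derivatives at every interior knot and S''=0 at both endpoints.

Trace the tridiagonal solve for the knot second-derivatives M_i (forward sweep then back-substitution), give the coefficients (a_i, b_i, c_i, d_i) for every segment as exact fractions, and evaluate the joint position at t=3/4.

  seg 0: a=1 b=17/12 c=0 d=-5/12
  seg 1: a=2 b=1/6 c=-5/4 d=5/36
S(3/4) = 483/256

Δ: Δ0=1, Δ1=-7/3
row 1: diag=8, rhs=-20; c'=3/8, d'=-5/2
back: M1=-5/2
M: M0=0, M1=-5/2, M2=0
seg 0: a=1, c=M0/2=0, d=(M1−M0)/(6·1)=-5/12, b=Δ0−h0·(2M0+M1)/6=17/12
seg 1: a=2, c=M1/2=-5/4, d=(M2−M1)/(6·3)=5/36, b=Δ1−h1·(2M1+M2)/6=1/6
t_q=3/4 → seg 0, τ=3/4; S=1+17/12·τ+0·τ²+-5/12·τ³=483/256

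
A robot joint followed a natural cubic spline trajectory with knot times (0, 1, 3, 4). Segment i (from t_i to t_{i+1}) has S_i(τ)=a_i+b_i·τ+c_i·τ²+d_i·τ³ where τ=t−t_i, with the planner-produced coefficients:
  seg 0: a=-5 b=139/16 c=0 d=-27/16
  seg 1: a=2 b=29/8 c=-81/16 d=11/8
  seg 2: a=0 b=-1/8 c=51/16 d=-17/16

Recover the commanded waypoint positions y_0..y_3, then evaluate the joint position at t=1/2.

y_0=-5 y_1=2 y_2=0 y_3=2
S(1/2) = -111/128

y_0 = S_0(0) = a_0 = -5
y_1 = S_1(0) = a_1 = 2
y_2 = S_2(0) = a_2 = 0
y_3 = S_2(1) = 2
t_q=1/2 is in segment 0 (τ=1/2); S_0(τ)=-111/128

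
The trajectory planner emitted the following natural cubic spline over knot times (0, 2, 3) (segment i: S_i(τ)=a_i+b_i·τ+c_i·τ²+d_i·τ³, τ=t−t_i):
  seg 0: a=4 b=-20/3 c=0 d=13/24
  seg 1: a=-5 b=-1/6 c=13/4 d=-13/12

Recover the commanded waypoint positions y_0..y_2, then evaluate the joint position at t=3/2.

y_0 = S_0(0) = a_0 = 4
y_1 = S_1(0) = a_1 = -5
y_2 = S_1(1) = -3
t_q=3/2 is in segment 0 (τ=3/2); S_0(τ)=-267/64

y_0=4 y_1=-5 y_2=-3
S(3/2) = -267/64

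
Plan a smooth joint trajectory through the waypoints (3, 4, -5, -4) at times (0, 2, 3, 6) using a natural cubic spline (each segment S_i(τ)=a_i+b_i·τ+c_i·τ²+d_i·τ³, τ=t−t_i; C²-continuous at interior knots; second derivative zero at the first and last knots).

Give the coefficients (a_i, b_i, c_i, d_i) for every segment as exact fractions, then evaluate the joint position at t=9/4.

  seg 0: a=3 b=1165/282 c=0 d=-128/141
  seg 1: a=4 b=-1907/282 c=-256/47 d=905/282
  seg 2: a=-5 b=-1132/141 c=393/94 d=-131/282
S(9/4) = 12147/6016

Δ: Δ0=1/2, Δ1=-9, Δ2=1/3
row 1: diag=6, rhs=-57; c'=1/6, d'=-19/2
row 2: denom=8−1·1/6=47/6; d'=(56−1·-19/2)/(47/6)=393/47
back: M2=393/47
back: M1=-19/2−1/6·393/47=-512/47
M: M0=0, M1=-512/47, M2=393/47, M3=0
seg 0: a=3, c=M0/2=0, d=(M1−M0)/(6·2)=-128/141, b=Δ0−h0·(2M0+M1)/6=1165/282
seg 1: a=4, c=M1/2=-256/47, d=(M2−M1)/(6·1)=905/282, b=Δ1−h1·(2M1+M2)/6=-1907/282
seg 2: a=-5, c=M2/2=393/94, d=(M3−M2)/(6·3)=-131/282, b=Δ2−h2·(2M2+M3)/6=-1132/141
t_q=9/4 → seg 1, τ=1/4; S=4+-1907/282·τ+-256/47·τ²+905/282·τ³=12147/6016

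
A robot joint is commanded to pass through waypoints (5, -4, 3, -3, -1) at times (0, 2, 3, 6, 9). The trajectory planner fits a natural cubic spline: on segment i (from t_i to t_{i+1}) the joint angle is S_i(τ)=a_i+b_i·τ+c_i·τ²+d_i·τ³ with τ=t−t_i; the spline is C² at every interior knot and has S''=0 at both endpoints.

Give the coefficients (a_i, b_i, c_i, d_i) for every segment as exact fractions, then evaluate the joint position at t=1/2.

  seg 0: a=5 b=-2264/255 c=0 d=2233/2040
  seg 1: a=-4 b=2171/510 c=2233/340 d=-3901/1020
  seg 2: a=3 b=6037/1020 c=-417/85 d=1387/1836
  seg 3: a=-3 b=-1591/510 c=1931/1020 d=-1931/9180
S(1/2) = 759/1088

Δ: Δ0=-9/2, Δ1=7, Δ2=-2, Δ3=2/3
row 1: diag=6, rhs=69; c'=1/6, d'=23/2
row 2: denom=8−1·1/6=47/6; d'=(-54−1·23/2)/(47/6)=-393/47
row 3: denom=12−3·18/47=510/47; d'=(16−3·-393/47)/(510/47)=1931/510
back: M3=1931/510
back: M2=-393/47−18/47·1931/510=-834/85
back: M1=23/2−1/6·-834/85=2233/170
M: M0=0, M1=2233/170, M2=-834/85, M3=1931/510, M4=0
seg 0: a=5, c=M0/2=0, d=(M1−M0)/(6·2)=2233/2040, b=Δ0−h0·(2M0+M1)/6=-2264/255
seg 1: a=-4, c=M1/2=2233/340, d=(M2−M1)/(6·1)=-3901/1020, b=Δ1−h1·(2M1+M2)/6=2171/510
seg 2: a=3, c=M2/2=-417/85, d=(M3−M2)/(6·3)=1387/1836, b=Δ2−h2·(2M2+M3)/6=6037/1020
seg 3: a=-3, c=M3/2=1931/1020, d=(M4−M3)/(6·3)=-1931/9180, b=Δ3−h3·(2M3+M4)/6=-1591/510
t_q=1/2 → seg 0, τ=1/2; S=5+-2264/255·τ+0·τ²+2233/2040·τ³=759/1088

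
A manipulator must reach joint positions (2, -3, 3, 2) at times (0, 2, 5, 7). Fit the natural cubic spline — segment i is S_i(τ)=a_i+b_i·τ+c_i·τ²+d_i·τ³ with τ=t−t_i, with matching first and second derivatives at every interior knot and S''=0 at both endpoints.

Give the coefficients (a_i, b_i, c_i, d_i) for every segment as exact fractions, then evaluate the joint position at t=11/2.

Δ: Δ0=-5/2, Δ1=2, Δ2=-1/2
row 1: diag=10, rhs=27; c'=3/10, d'=27/10
row 2: denom=10−3·3/10=91/10; d'=(-15−3·27/10)/(91/10)=-33/13
back: M2=-33/13
back: M1=27/10−3/10·-33/13=45/13
M: M0=0, M1=45/13, M2=-33/13, M3=0
seg 0: a=2, c=M0/2=0, d=(M1−M0)/(6·2)=15/52, b=Δ0−h0·(2M0+M1)/6=-95/26
seg 1: a=-3, c=M1/2=45/26, d=(M2−M1)/(6·3)=-1/3, b=Δ1−h1·(2M1+M2)/6=-5/26
seg 2: a=3, c=M2/2=-33/26, d=(M3−M2)/(6·2)=11/52, b=Δ2−h2·(2M2+M3)/6=31/26
t_q=11/2 → seg 2, τ=1/2; S=3+31/26·τ+-33/26·τ²+11/52·τ³=1375/416

  seg 0: a=2 b=-95/26 c=0 d=15/52
  seg 1: a=-3 b=-5/26 c=45/26 d=-1/3
  seg 2: a=3 b=31/26 c=-33/26 d=11/52
S(11/2) = 1375/416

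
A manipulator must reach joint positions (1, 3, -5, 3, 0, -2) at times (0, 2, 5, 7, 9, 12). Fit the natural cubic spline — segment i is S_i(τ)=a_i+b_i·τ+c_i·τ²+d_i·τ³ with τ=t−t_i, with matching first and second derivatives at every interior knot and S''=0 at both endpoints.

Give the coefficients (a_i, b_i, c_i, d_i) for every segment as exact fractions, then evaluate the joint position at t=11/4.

Δ: Δ0=1, Δ1=-8/3, Δ2=4, Δ3=-3/2, Δ4=-2/3
row 1: diag=10, rhs=-22; c'=3/10, d'=-11/5
row 2: denom=10−3·3/10=91/10; d'=(40−3·-11/5)/(91/10)=466/91
row 3: denom=8−2·20/91=688/91; d'=(-33−2·466/91)/(688/91)=-3935/688
row 4: denom=10−2·91/344=1629/172; d'=(5−2·-3935/688)/(1629/172)=1885/1086
back: M4=1885/1086
back: M3=-3935/688−91/344·1885/1086=-3355/543
back: M2=466/91−20/91·-3355/543=3518/543
back: M1=-11/5−3/10·3518/543=-750/181
M: M0=0, M1=-750/181, M2=3518/543, M3=-3355/543, M4=1885/1086, M5=0
seg 0: a=1, c=M0/2=0, d=(M1−M0)/(6·2)=-125/362, b=Δ0−h0·(2M0+M1)/6=431/181
seg 1: a=3, c=M1/2=-375/181, d=(M2−M1)/(6·3)=2884/4887, b=Δ1−h1·(2M1+M2)/6=-319/181
seg 2: a=-5, c=M2/2=1759/543, d=(M3−M2)/(6·2)=-2291/2172, b=Δ2−h2·(2M2+M3)/6=315/181
seg 3: a=3, c=M3/2=-3355/1086, d=(M4−M3)/(6·2)=955/1448, b=Δ3−h3·(2M3+M4)/6=1108/543
seg 4: a=0, c=M4/2=1885/2172, d=(M5−M4)/(6·3)=-1885/19548, b=Δ4−h4·(2M4+M5)/6=-2609/1086
t_q=11/4 → seg 1, τ=3/4; S=3+-319/181·τ+-375/181·τ²+2884/4887·τ³=1103/1448

  seg 0: a=1 b=431/181 c=0 d=-125/362
  seg 1: a=3 b=-319/181 c=-375/181 d=2884/4887
  seg 2: a=-5 b=315/181 c=1759/543 d=-2291/2172
  seg 3: a=3 b=1108/543 c=-3355/1086 d=955/1448
  seg 4: a=0 b=-2609/1086 c=1885/2172 d=-1885/19548
S(11/4) = 1103/1448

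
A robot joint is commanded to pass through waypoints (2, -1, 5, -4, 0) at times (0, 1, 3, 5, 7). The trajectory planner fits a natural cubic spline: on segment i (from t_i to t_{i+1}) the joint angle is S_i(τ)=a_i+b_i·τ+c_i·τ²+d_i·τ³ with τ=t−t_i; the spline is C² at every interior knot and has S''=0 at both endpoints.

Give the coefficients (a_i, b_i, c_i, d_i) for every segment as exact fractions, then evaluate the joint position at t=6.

Δ: Δ0=-3, Δ1=3, Δ2=-9/2, Δ3=2
row 1: diag=6, rhs=36; c'=1/3, d'=6
row 2: denom=8−2·1/3=22/3; d'=(-45−2·6)/(22/3)=-171/22
row 3: denom=8−2·3/11=82/11; d'=(39−2·-171/22)/(82/11)=300/41
back: M3=300/41
back: M2=-171/22−3/11·300/41=-801/82
back: M1=6−1/3·-801/82=759/82
M: M0=0, M1=759/82, M2=-801/82, M3=300/41, M4=0
seg 0: a=2, c=M0/2=0, d=(M1−M0)/(6·1)=253/164, b=Δ0−h0·(2M0+M1)/6=-745/164
seg 1: a=-1, c=M1/2=759/164, d=(M2−M1)/(6·2)=-65/41, b=Δ1−h1·(2M1+M2)/6=7/82
seg 2: a=5, c=M2/2=-801/164, d=(M3−M2)/(6·2)=467/328, b=Δ2−h2·(2M2+M3)/6=-35/82
seg 3: a=-4, c=M3/2=150/41, d=(M4−M3)/(6·2)=-25/41, b=Δ3−h3·(2M3+M4)/6=-118/41
t_q=6 → seg 3, τ=1; S=-4+-118/41·τ+150/41·τ²+-25/41·τ³=-157/41

  seg 0: a=2 b=-745/164 c=0 d=253/164
  seg 1: a=-1 b=7/82 c=759/164 d=-65/41
  seg 2: a=5 b=-35/82 c=-801/164 d=467/328
  seg 3: a=-4 b=-118/41 c=150/41 d=-25/41
S(6) = -157/41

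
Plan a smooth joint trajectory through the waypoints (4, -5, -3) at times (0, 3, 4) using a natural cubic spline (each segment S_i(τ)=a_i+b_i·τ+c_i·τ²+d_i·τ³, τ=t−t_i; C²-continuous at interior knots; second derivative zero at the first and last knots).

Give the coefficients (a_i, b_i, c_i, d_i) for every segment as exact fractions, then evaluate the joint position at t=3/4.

  seg 0: a=4 b=-39/8 c=0 d=5/24
  seg 1: a=-5 b=3/4 c=15/8 d=-5/8
S(3/4) = 221/512

Δ: Δ0=-3, Δ1=2
row 1: diag=8, rhs=30; c'=1/8, d'=15/4
back: M1=15/4
M: M0=0, M1=15/4, M2=0
seg 0: a=4, c=M0/2=0, d=(M1−M0)/(6·3)=5/24, b=Δ0−h0·(2M0+M1)/6=-39/8
seg 1: a=-5, c=M1/2=15/8, d=(M2−M1)/(6·1)=-5/8, b=Δ1−h1·(2M1+M2)/6=3/4
t_q=3/4 → seg 0, τ=3/4; S=4+-39/8·τ+0·τ²+5/24·τ³=221/512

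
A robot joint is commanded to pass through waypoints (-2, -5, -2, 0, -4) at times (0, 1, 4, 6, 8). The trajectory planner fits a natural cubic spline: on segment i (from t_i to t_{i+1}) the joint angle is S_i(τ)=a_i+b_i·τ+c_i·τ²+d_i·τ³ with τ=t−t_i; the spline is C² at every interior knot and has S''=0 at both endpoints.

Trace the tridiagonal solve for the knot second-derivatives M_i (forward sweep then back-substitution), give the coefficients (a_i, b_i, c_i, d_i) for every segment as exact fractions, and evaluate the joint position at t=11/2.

  seg 0: a=-2 b=-947/268 c=0 d=143/268
  seg 1: a=-5 b=-259/134 c=429/268 d=-167/804
  seg 2: a=-2 b=553/268 c=-18/67 d=-141/1072
  seg 3: a=0 b=-79/134 c=-567/536 d=189/1072
S(11/2) = 401/8576

Δ: Δ0=-3, Δ1=1, Δ2=1, Δ3=-2
row 1: diag=8, rhs=24; c'=3/8, d'=3
row 2: denom=10−3·3/8=71/8; d'=(0−3·3)/(71/8)=-72/71
row 3: denom=8−2·16/71=536/71; d'=(-18−2·-72/71)/(536/71)=-567/268
back: M3=-567/268
back: M2=-72/71−16/71·-567/268=-36/67
back: M1=3−3/8·-36/67=429/134
M: M0=0, M1=429/134, M2=-36/67, M3=-567/268, M4=0
seg 0: a=-2, c=M0/2=0, d=(M1−M0)/(6·1)=143/268, b=Δ0−h0·(2M0+M1)/6=-947/268
seg 1: a=-5, c=M1/2=429/268, d=(M2−M1)/(6·3)=-167/804, b=Δ1−h1·(2M1+M2)/6=-259/134
seg 2: a=-2, c=M2/2=-18/67, d=(M3−M2)/(6·2)=-141/1072, b=Δ2−h2·(2M2+M3)/6=553/268
seg 3: a=0, c=M3/2=-567/536, d=(M4−M3)/(6·2)=189/1072, b=Δ3−h3·(2M3+M4)/6=-79/134
t_q=11/2 → seg 2, τ=3/2; S=-2+553/268·τ+-18/67·τ²+-141/1072·τ³=401/8576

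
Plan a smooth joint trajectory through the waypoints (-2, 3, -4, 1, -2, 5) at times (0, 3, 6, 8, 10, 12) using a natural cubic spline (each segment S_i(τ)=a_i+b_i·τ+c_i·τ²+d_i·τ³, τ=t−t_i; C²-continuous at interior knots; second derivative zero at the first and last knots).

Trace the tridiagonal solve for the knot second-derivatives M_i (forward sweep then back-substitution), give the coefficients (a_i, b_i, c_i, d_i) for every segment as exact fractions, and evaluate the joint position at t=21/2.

  seg 0: a=-2 b=10321/3138 c=0 d=-1697/9414
  seg 1: a=3 b=-2476/1569 c=-1697/1046 d=4301/9414
  seg 2: a=-4 b=3211/3138 c=1302/523 d=-5495/6276
  seg 3: a=1 b=1489/3138 c=-2891/1046 d=5575/6276
  seg 4: a=-2 b=247/3138 c=1342/523 d=-671/1569
S(21/2) = -5743/4184

Δ: Δ0=5/3, Δ1=-7/3, Δ2=5/2, Δ3=-3/2, Δ4=7/2
row 1: diag=12, rhs=-24; c'=1/4, d'=-2
row 2: denom=10−3·1/4=37/4; d'=(29−3·-2)/(37/4)=140/37
row 3: denom=8−2·8/37=280/37; d'=(-24−2·140/37)/(280/37)=-146/35
row 4: denom=8−2·37/140=523/70; d'=(30−2·-146/35)/(523/70)=2684/523
back: M4=2684/523
back: M3=-146/35−37/140·2684/523=-2891/523
back: M2=140/37−8/37·-2891/523=2604/523
back: M1=-2−1/4·2604/523=-1697/523
M: M0=0, M1=-1697/523, M2=2604/523, M3=-2891/523, M4=2684/523, M5=0
seg 0: a=-2, c=M0/2=0, d=(M1−M0)/(6·3)=-1697/9414, b=Δ0−h0·(2M0+M1)/6=10321/3138
seg 1: a=3, c=M1/2=-1697/1046, d=(M2−M1)/(6·3)=4301/9414, b=Δ1−h1·(2M1+M2)/6=-2476/1569
seg 2: a=-4, c=M2/2=1302/523, d=(M3−M2)/(6·2)=-5495/6276, b=Δ2−h2·(2M2+M3)/6=3211/3138
seg 3: a=1, c=M3/2=-2891/1046, d=(M4−M3)/(6·2)=5575/6276, b=Δ3−h3·(2M3+M4)/6=1489/3138
seg 4: a=-2, c=M4/2=1342/523, d=(M5−M4)/(6·2)=-671/1569, b=Δ4−h4·(2M4+M5)/6=247/3138
t_q=21/2 → seg 4, τ=1/2; S=-2+247/3138·τ+1342/523·τ²+-671/1569·τ³=-5743/4184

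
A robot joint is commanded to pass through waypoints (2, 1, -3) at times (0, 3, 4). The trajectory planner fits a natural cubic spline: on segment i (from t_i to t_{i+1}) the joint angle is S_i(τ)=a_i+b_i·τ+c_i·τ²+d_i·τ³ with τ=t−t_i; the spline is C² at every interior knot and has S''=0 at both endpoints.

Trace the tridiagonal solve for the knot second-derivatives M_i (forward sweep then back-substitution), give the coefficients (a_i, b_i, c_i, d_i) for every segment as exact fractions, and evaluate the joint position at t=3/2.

  seg 0: a=2 b=25/24 c=0 d=-11/72
  seg 1: a=1 b=-37/12 c=-11/8 d=11/24
S(3/2) = 195/64

Δ: Δ0=-1/3, Δ1=-4
row 1: diag=8, rhs=-22; c'=1/8, d'=-11/4
back: M1=-11/4
M: M0=0, M1=-11/4, M2=0
seg 0: a=2, c=M0/2=0, d=(M1−M0)/(6·3)=-11/72, b=Δ0−h0·(2M0+M1)/6=25/24
seg 1: a=1, c=M1/2=-11/8, d=(M2−M1)/(6·1)=11/24, b=Δ1−h1·(2M1+M2)/6=-37/12
t_q=3/2 → seg 0, τ=3/2; S=2+25/24·τ+0·τ²+-11/72·τ³=195/64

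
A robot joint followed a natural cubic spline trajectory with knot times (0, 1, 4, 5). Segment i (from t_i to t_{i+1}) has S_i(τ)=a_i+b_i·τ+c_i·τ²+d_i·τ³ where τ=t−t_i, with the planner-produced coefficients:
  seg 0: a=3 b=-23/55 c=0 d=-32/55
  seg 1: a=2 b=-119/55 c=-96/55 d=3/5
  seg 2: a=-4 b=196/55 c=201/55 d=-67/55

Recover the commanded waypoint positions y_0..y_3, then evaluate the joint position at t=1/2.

y_0 = S_0(0) = a_0 = 3
y_1 = S_1(0) = a_1 = 2
y_2 = S_2(0) = a_2 = -4
y_3 = S_2(1) = 2
t_q=1/2 is in segment 0 (τ=1/2); S_0(τ)=299/110

y_0=3 y_1=2 y_2=-4 y_3=2
S(1/2) = 299/110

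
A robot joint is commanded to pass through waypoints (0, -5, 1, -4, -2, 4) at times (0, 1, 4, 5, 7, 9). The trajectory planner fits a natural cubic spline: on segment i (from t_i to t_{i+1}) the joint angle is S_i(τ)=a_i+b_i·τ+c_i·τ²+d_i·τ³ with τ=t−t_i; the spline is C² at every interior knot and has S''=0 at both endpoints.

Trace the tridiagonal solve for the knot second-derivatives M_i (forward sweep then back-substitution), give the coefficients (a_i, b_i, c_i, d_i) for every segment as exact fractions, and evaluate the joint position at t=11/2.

Δ: Δ0=-5, Δ1=2, Δ2=-5, Δ3=1, Δ4=3
row 1: diag=8, rhs=42; c'=3/8, d'=21/4
row 2: denom=8−3·3/8=55/8; d'=(-42−3·21/4)/(55/8)=-42/5
row 3: denom=6−1·8/55=322/55; d'=(36−1·-42/5)/(322/55)=1221/161
row 4: denom=8−2·55/161=1178/161; d'=(12−2·1221/161)/(1178/161)=-255/589
back: M4=-255/589
back: M3=1221/161−55/161·-255/589=4554/589
back: M2=-42/5−8/55·4554/589=-5610/589
back: M1=21/4−3/8·-5610/589=5196/589
M: M0=0, M1=5196/589, M2=-5610/589, M3=4554/589, M4=-255/589, M5=0
seg 0: a=0, c=M0/2=0, d=(M1−M0)/(6·1)=866/589, b=Δ0−h0·(2M0+M1)/6=-3811/589
seg 1: a=-5, c=M1/2=2598/589, d=(M2−M1)/(6·3)=-1801/1767, b=Δ1−h1·(2M1+M2)/6=-1213/589
seg 2: a=1, c=M2/2=-2805/589, d=(M3−M2)/(6·1)=1694/589, b=Δ2−h2·(2M2+M3)/6=-1834/589
seg 3: a=-4, c=M3/2=2277/589, d=(M4−M3)/(6·2)=-1603/2356, b=Δ3−h3·(2M3+M4)/6=-2362/589
seg 4: a=-2, c=M4/2=-255/1178, d=(M5−M4)/(6·2)=85/2356, b=Δ4−h4·(2M4+M5)/6=1937/589
t_q=11/2 → seg 3, τ=1/2; S=-4+-2362/589·τ+2277/589·τ²+-1603/2356·τ³=-96571/18848

  seg 0: a=0 b=-3811/589 c=0 d=866/589
  seg 1: a=-5 b=-1213/589 c=2598/589 d=-1801/1767
  seg 2: a=1 b=-1834/589 c=-2805/589 d=1694/589
  seg 3: a=-4 b=-2362/589 c=2277/589 d=-1603/2356
  seg 4: a=-2 b=1937/589 c=-255/1178 d=85/2356
S(11/2) = -96571/18848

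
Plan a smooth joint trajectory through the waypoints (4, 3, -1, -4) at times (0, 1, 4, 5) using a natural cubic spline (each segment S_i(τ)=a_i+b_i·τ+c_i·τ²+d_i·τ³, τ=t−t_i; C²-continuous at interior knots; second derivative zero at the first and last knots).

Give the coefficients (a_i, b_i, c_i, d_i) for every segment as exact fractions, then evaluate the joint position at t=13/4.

Δ: Δ0=-1, Δ1=-4/3, Δ2=-3
row 1: diag=8, rhs=-2; c'=3/8, d'=-1/4
row 2: denom=8−3·3/8=55/8; d'=(-10−3·-1/4)/(55/8)=-74/55
back: M2=-74/55
back: M1=-1/4−3/8·-74/55=14/55
M: M0=0, M1=14/55, M2=-74/55, M3=0
seg 0: a=4, c=M0/2=0, d=(M1−M0)/(6·1)=7/165, b=Δ0−h0·(2M0+M1)/6=-172/165
seg 1: a=3, c=M1/2=7/55, d=(M2−M1)/(6·3)=-4/45, b=Δ1−h1·(2M1+M2)/6=-151/165
seg 2: a=-1, c=M2/2=-37/55, d=(M3−M2)/(6·1)=37/165, b=Δ2−h2·(2M2+M3)/6=-421/165
t_q=13/4 → seg 1, τ=9/4; S=3+-151/165·τ+7/55·τ²+-4/45·τ³=63/110

  seg 0: a=4 b=-172/165 c=0 d=7/165
  seg 1: a=3 b=-151/165 c=7/55 d=-4/45
  seg 2: a=-1 b=-421/165 c=-37/55 d=37/165
S(13/4) = 63/110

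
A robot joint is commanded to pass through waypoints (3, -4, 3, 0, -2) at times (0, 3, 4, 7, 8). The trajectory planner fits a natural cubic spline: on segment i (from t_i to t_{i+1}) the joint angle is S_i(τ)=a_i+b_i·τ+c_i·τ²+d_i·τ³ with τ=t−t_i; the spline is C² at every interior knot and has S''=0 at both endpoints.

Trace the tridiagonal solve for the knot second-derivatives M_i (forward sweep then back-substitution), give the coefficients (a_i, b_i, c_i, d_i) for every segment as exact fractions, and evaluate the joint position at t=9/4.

Δ: Δ0=-7/3, Δ1=7, Δ2=-1, Δ3=-2
row 1: diag=8, rhs=56; c'=1/8, d'=7
row 2: denom=8−1·1/8=63/8; d'=(-48−1·7)/(63/8)=-440/63
row 3: denom=8−3·8/21=48/7; d'=(-6−3·-440/63)/(48/7)=157/72
back: M3=157/72
back: M2=-440/63−8/21·157/72=-211/27
back: M1=7−1/8·-211/27=1723/216
M: M0=0, M1=1723/216, M2=-211/27, M3=157/72, M4=0
seg 0: a=3, c=M0/2=0, d=(M1−M0)/(6·3)=1723/3888, b=Δ0−h0·(2M0+M1)/6=-2731/432
seg 1: a=-4, c=M1/2=1723/432, d=(M2−M1)/(6·1)=-379/144, b=Δ1−h1·(2M1+M2)/6=1219/216
seg 2: a=3, c=M2/2=-211/54, d=(M3−M2)/(6·3)=2159/3888, b=Δ2−h2·(2M2+M3)/6=2473/432
seg 3: a=0, c=M3/2=157/144, d=(M4−M3)/(6·1)=-157/432, b=Δ3−h3·(2M3+M4)/6=-589/216
t_q=9/4 → seg 0, τ=9/4; S=3+-2731/432·τ+0·τ²+1723/3888·τ³=-18973/3072

  seg 0: a=3 b=-2731/432 c=0 d=1723/3888
  seg 1: a=-4 b=1219/216 c=1723/432 d=-379/144
  seg 2: a=3 b=2473/432 c=-211/54 d=2159/3888
  seg 3: a=0 b=-589/216 c=157/144 d=-157/432
S(9/4) = -18973/3072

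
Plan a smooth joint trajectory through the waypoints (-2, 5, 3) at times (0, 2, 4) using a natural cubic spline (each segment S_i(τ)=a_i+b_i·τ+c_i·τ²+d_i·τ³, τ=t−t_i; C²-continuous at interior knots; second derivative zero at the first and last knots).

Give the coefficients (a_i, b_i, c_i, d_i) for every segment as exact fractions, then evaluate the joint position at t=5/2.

Δ: Δ0=7/2, Δ1=-1
row 1: diag=8, rhs=-27; c'=1/4, d'=-27/8
back: M1=-27/8
M: M0=0, M1=-27/8, M2=0
seg 0: a=-2, c=M0/2=0, d=(M1−M0)/(6·2)=-9/32, b=Δ0−h0·(2M0+M1)/6=37/8
seg 1: a=5, c=M1/2=-27/16, d=(M2−M1)/(6·2)=9/32, b=Δ1−h1·(2M1+M2)/6=5/4
t_q=5/2 → seg 1, τ=1/2; S=5+5/4·τ+-27/16·τ²+9/32·τ³=1341/256

  seg 0: a=-2 b=37/8 c=0 d=-9/32
  seg 1: a=5 b=5/4 c=-27/16 d=9/32
S(5/2) = 1341/256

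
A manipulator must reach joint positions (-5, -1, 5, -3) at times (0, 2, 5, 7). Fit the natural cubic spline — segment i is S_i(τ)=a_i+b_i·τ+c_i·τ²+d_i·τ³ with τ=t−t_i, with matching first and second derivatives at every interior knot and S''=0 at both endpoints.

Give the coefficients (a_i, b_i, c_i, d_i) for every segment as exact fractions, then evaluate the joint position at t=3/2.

  seg 0: a=-5 b=146/91 c=0 d=9/91
  seg 1: a=-1 b=254/91 c=54/91 d=-2/7
  seg 2: a=5 b=-124/91 c=-180/91 d=30/91
S(3/2) = -235/104

Δ: Δ0=2, Δ1=2, Δ2=-4
row 1: diag=10, rhs=0; c'=3/10, d'=0
row 2: denom=10−3·3/10=91/10; d'=(-36−3·0)/(91/10)=-360/91
back: M2=-360/91
back: M1=0−3/10·-360/91=108/91
M: M0=0, M1=108/91, M2=-360/91, M3=0
seg 0: a=-5, c=M0/2=0, d=(M1−M0)/(6·2)=9/91, b=Δ0−h0·(2M0+M1)/6=146/91
seg 1: a=-1, c=M1/2=54/91, d=(M2−M1)/(6·3)=-2/7, b=Δ1−h1·(2M1+M2)/6=254/91
seg 2: a=5, c=M2/2=-180/91, d=(M3−M2)/(6·2)=30/91, b=Δ2−h2·(2M2+M3)/6=-124/91
t_q=3/2 → seg 0, τ=3/2; S=-5+146/91·τ+0·τ²+9/91·τ³=-235/104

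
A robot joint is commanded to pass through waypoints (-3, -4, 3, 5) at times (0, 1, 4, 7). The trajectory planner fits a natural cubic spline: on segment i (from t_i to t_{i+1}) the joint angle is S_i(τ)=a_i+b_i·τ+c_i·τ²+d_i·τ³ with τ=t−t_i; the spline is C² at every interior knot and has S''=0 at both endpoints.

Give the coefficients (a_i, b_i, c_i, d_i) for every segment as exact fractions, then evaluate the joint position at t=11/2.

  seg 0: a=-3 b=-44/29 c=0 d=15/29
  seg 1: a=-4 b=1/29 c=45/29 d=-205/783
  seg 2: a=3 b=66/29 c=-70/87 d=70/783
S(11/2) = 569/116

Δ: Δ0=-1, Δ1=7/3, Δ2=2/3
row 1: diag=8, rhs=20; c'=3/8, d'=5/2
row 2: denom=12−3·3/8=87/8; d'=(-10−3·5/2)/(87/8)=-140/87
back: M2=-140/87
back: M1=5/2−3/8·-140/87=90/29
M: M0=0, M1=90/29, M2=-140/87, M3=0
seg 0: a=-3, c=M0/2=0, d=(M1−M0)/(6·1)=15/29, b=Δ0−h0·(2M0+M1)/6=-44/29
seg 1: a=-4, c=M1/2=45/29, d=(M2−M1)/(6·3)=-205/783, b=Δ1−h1·(2M1+M2)/6=1/29
seg 2: a=3, c=M2/2=-70/87, d=(M3−M2)/(6·3)=70/783, b=Δ2−h2·(2M2+M3)/6=66/29
t_q=11/2 → seg 2, τ=3/2; S=3+66/29·τ+-70/87·τ²+70/783·τ³=569/116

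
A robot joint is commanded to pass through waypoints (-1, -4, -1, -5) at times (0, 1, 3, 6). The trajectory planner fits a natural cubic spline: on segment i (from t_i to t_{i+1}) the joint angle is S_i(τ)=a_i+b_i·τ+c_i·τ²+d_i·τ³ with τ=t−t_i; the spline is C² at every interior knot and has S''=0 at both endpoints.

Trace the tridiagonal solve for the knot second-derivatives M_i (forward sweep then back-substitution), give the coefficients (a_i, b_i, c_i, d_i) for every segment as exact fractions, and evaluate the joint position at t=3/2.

  seg 0: a=-1 b=-82/21 c=0 d=19/21
  seg 1: a=-4 b=-25/21 c=19/7 d=-115/168
  seg 2: a=-1 b=61/42 c=-39/28 d=13/84
S(3/2) = -1793/448

Δ: Δ0=-3, Δ1=3/2, Δ2=-4/3
row 1: diag=6, rhs=27; c'=1/3, d'=9/2
row 2: denom=10−2·1/3=28/3; d'=(-17−2·9/2)/(28/3)=-39/14
back: M2=-39/14
back: M1=9/2−1/3·-39/14=38/7
M: M0=0, M1=38/7, M2=-39/14, M3=0
seg 0: a=-1, c=M0/2=0, d=(M1−M0)/(6·1)=19/21, b=Δ0−h0·(2M0+M1)/6=-82/21
seg 1: a=-4, c=M1/2=19/7, d=(M2−M1)/(6·2)=-115/168, b=Δ1−h1·(2M1+M2)/6=-25/21
seg 2: a=-1, c=M2/2=-39/28, d=(M3−M2)/(6·3)=13/84, b=Δ2−h2·(2M2+M3)/6=61/42
t_q=3/2 → seg 1, τ=1/2; S=-4+-25/21·τ+19/7·τ²+-115/168·τ³=-1793/448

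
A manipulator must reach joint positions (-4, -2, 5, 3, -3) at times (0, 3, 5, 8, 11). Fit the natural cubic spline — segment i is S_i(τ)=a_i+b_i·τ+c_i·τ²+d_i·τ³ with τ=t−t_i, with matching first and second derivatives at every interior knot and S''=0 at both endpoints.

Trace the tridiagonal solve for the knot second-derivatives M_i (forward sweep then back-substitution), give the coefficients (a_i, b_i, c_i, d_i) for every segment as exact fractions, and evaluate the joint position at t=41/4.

  seg 0: a=-4 b=-341/708 c=0 d=271/2124
  seg 1: a=-2 b=1049/354 c=271/236 d=-623/1416
  seg 2: a=5 b=403/177 c=-88/59 d=271/1593
  seg 3: a=3 b=-368/177 c=7/177 d=-7/1593
S(41/4) = -5769/3776

Δ: Δ0=2/3, Δ1=7/2, Δ2=-2/3, Δ3=-2
row 1: diag=10, rhs=17; c'=1/5, d'=17/10
row 2: denom=10−2·1/5=48/5; d'=(-25−2·17/10)/(48/5)=-71/24
row 3: denom=12−3·5/16=177/16; d'=(-8−3·-71/24)/(177/16)=14/177
back: M3=14/177
back: M2=-71/24−5/16·14/177=-176/59
back: M1=17/10−1/5·-176/59=271/118
M: M0=0, M1=271/118, M2=-176/59, M3=14/177, M4=0
seg 0: a=-4, c=M0/2=0, d=(M1−M0)/(6·3)=271/2124, b=Δ0−h0·(2M0+M1)/6=-341/708
seg 1: a=-2, c=M1/2=271/236, d=(M2−M1)/(6·2)=-623/1416, b=Δ1−h1·(2M1+M2)/6=1049/354
seg 2: a=5, c=M2/2=-88/59, d=(M3−M2)/(6·3)=271/1593, b=Δ2−h2·(2M2+M3)/6=403/177
seg 3: a=3, c=M3/2=7/177, d=(M4−M3)/(6·3)=-7/1593, b=Δ3−h3·(2M3+M4)/6=-368/177
t_q=41/4 → seg 3, τ=9/4; S=3+-368/177·τ+7/177·τ²+-7/1593·τ³=-5769/3776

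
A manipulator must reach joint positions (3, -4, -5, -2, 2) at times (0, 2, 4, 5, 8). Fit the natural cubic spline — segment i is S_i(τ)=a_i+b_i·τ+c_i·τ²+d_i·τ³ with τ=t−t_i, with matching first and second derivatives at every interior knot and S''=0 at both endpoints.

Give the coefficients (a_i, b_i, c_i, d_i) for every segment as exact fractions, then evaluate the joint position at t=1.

  seg 0: a=3 b=-2051/516 c=0 d=245/2064
  seg 1: a=-4 b=-329/129 c=245/344 d=323/2064
  seg 2: a=-5 b=1123/516 c=71/43 d=-427/516
  seg 3: a=-2 b=773/258 c=-143/172 d=143/1548
S(1) = -589/688

Δ: Δ0=-7/2, Δ1=-1/2, Δ2=3, Δ3=4/3
row 1: diag=8, rhs=18; c'=1/4, d'=9/4
row 2: denom=6−2·1/4=11/2; d'=(21−2·9/4)/(11/2)=3
row 3: denom=8−1·2/11=86/11; d'=(-10−1·3)/(86/11)=-143/86
back: M3=-143/86
back: M2=3−2/11·-143/86=142/43
back: M1=9/4−1/4·142/43=245/172
M: M0=0, M1=245/172, M2=142/43, M3=-143/86, M4=0
seg 0: a=3, c=M0/2=0, d=(M1−M0)/(6·2)=245/2064, b=Δ0−h0·(2M0+M1)/6=-2051/516
seg 1: a=-4, c=M1/2=245/344, d=(M2−M1)/(6·2)=323/2064, b=Δ1−h1·(2M1+M2)/6=-329/129
seg 2: a=-5, c=M2/2=71/43, d=(M3−M2)/(6·1)=-427/516, b=Δ2−h2·(2M2+M3)/6=1123/516
seg 3: a=-2, c=M3/2=-143/172, d=(M4−M3)/(6·3)=143/1548, b=Δ3−h3·(2M3+M4)/6=773/258
t_q=1 → seg 0, τ=1; S=3+-2051/516·τ+0·τ²+245/2064·τ³=-589/688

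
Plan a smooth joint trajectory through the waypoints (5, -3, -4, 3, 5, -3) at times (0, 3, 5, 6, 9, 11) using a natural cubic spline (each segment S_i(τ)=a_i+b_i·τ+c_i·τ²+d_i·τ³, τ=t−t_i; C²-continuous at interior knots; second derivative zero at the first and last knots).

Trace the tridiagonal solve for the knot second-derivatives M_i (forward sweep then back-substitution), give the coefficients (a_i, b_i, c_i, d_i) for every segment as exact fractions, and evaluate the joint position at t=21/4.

  seg 0: a=5 b=-3183/1292 c=0 d=-787/34884
  seg 1: a=-3 b=-1985/646 c=-787/3876 d=5773/7752
  seg 2: a=-4 b=4895/969 c=4133/969 d=-2245/969
  seg 3: a=3 b=126/19 c=-2602/969 d=2026/8721
  seg 4: a=5 b=-1036/323 c=-192/323 d=32/323
S(21/4) = -51819/20672

Δ: Δ0=-8/3, Δ1=-1/2, Δ2=7, Δ3=2/3, Δ4=-4
row 1: diag=10, rhs=13; c'=1/5, d'=13/10
row 2: denom=6−2·1/5=28/5; d'=(45−2·13/10)/(28/5)=53/7
row 3: denom=8−1·5/28=219/28; d'=(-38−1·53/7)/(219/28)=-1276/219
row 4: denom=10−3·28/73=646/73; d'=(-28−3·-1276/219)/(646/73)=-384/323
back: M4=-384/323
back: M3=-1276/219−28/73·-384/323=-5204/969
back: M2=53/7−5/28·-5204/969=8266/969
back: M1=13/10−1/5·8266/969=-787/1938
M: M0=0, M1=-787/1938, M2=8266/969, M3=-5204/969, M4=-384/323, M5=0
seg 0: a=5, c=M0/2=0, d=(M1−M0)/(6·3)=-787/34884, b=Δ0−h0·(2M0+M1)/6=-3183/1292
seg 1: a=-3, c=M1/2=-787/3876, d=(M2−M1)/(6·2)=5773/7752, b=Δ1−h1·(2M1+M2)/6=-1985/646
seg 2: a=-4, c=M2/2=4133/969, d=(M3−M2)/(6·1)=-2245/969, b=Δ2−h2·(2M2+M3)/6=4895/969
seg 3: a=3, c=M3/2=-2602/969, d=(M4−M3)/(6·3)=2026/8721, b=Δ3−h3·(2M3+M4)/6=126/19
seg 4: a=5, c=M4/2=-192/323, d=(M5−M4)/(6·2)=32/323, b=Δ4−h4·(2M4+M5)/6=-1036/323
t_q=21/4 → seg 2, τ=1/4; S=-4+4895/969·τ+4133/969·τ²+-2245/969·τ³=-51819/20672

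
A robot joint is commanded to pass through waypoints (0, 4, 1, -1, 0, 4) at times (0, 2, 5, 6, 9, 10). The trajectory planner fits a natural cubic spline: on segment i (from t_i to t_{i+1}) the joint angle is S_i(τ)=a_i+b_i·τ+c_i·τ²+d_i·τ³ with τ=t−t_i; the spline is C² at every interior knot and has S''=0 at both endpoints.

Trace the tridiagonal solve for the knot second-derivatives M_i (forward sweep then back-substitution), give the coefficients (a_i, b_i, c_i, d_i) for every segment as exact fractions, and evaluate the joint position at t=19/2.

Δ: Δ0=2, Δ1=-1, Δ2=-2, Δ3=1/3, Δ4=4
row 1: diag=10, rhs=-18; c'=3/10, d'=-9/5
row 2: denom=8−3·3/10=71/10; d'=(-6−3·-9/5)/(71/10)=-6/71
row 3: denom=8−1·10/71=558/71; d'=(14−1·-6/71)/(558/71)=500/279
row 4: denom=8−3·71/186=425/62; d'=(22−3·500/279)/(425/62)=3092/1275
back: M4=3092/1275
back: M3=500/279−71/186·3092/1275=3314/3825
back: M2=-6/71−10/71·3314/3825=-158/765
back: M1=-9/5−3/10·-158/765=-2216/1275
M: M0=0, M1=-2216/1275, M2=-158/765, M3=3314/3825, M4=3092/1275, M5=0
seg 0: a=0, c=M0/2=0, d=(M1−M0)/(6·2)=-554/3825, b=Δ0−h0·(2M0+M1)/6=9866/3825
seg 1: a=4, c=M1/2=-1108/1275, d=(M2−M1)/(6·3)=2929/34425, b=Δ1−h1·(2M1+M2)/6=3218/3825
seg 2: a=1, c=M2/2=-79/765, d=(M3−M2)/(6·1)=76/425, b=Δ2−h2·(2M2+M3)/6=-467/225
seg 3: a=-1, c=M3/2=1657/3825, d=(M4−M3)/(6·3)=2981/34425, b=Δ3−h3·(2M3+M4)/6=-6677/3825
seg 4: a=0, c=M4/2=1546/1275, d=(M5−M4)/(6·1)=-1546/3825, b=Δ4−h4·(2M4+M5)/6=12208/3825
t_q=19/2 → seg 4, τ=1/2; S=0+12208/3825·τ+1546/1275·τ²+-1546/3825·τ³=9427/5100

  seg 0: a=0 b=9866/3825 c=0 d=-554/3825
  seg 1: a=4 b=3218/3825 c=-1108/1275 d=2929/34425
  seg 2: a=1 b=-467/225 c=-79/765 d=76/425
  seg 3: a=-1 b=-6677/3825 c=1657/3825 d=2981/34425
  seg 4: a=0 b=12208/3825 c=1546/1275 d=-1546/3825
S(19/2) = 9427/5100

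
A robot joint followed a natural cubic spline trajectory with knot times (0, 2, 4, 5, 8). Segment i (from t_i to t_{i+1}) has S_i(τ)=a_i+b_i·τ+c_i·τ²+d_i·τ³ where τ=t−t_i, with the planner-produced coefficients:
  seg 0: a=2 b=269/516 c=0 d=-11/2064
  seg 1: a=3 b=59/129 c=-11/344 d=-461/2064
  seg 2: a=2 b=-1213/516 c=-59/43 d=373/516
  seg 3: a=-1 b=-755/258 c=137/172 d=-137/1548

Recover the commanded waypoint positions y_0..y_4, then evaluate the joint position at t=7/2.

y_0 = S_0(0) = a_0 = 2
y_1 = S_1(0) = a_1 = 3
y_2 = S_2(0) = a_2 = 2
y_3 = S_3(0) = a_3 = -1
y_4 = S_3(3) = -5
t_q=7/2 is in segment 1 (τ=3/2); S_1(τ)=15743/5504

y_0=2 y_1=3 y_2=2 y_3=-1 y_4=-5
S(7/2) = 15743/5504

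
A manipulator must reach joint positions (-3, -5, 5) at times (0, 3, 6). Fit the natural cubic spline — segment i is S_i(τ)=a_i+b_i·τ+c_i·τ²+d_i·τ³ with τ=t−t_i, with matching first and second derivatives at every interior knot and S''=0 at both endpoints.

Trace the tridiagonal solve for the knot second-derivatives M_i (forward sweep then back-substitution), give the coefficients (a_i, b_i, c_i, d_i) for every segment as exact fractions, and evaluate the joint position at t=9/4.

  seg 0: a=-3 b=-5/3 c=0 d=1/9
  seg 1: a=-5 b=4/3 c=1 d=-1/9
S(9/4) = -351/64

Δ: Δ0=-2/3, Δ1=10/3
row 1: diag=12, rhs=24; c'=1/4, d'=2
back: M1=2
M: M0=0, M1=2, M2=0
seg 0: a=-3, c=M0/2=0, d=(M1−M0)/(6·3)=1/9, b=Δ0−h0·(2M0+M1)/6=-5/3
seg 1: a=-5, c=M1/2=1, d=(M2−M1)/(6·3)=-1/9, b=Δ1−h1·(2M1+M2)/6=4/3
t_q=9/4 → seg 0, τ=9/4; S=-3+-5/3·τ+0·τ²+1/9·τ³=-351/64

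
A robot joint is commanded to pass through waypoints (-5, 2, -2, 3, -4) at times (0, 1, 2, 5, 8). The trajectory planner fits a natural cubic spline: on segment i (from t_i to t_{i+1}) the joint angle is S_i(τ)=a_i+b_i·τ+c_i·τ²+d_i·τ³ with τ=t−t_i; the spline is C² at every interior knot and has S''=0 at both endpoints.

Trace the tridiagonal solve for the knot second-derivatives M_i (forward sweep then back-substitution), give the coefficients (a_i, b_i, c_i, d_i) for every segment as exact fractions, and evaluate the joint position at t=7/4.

Δ: Δ0=7, Δ1=-4, Δ2=5/3, Δ3=-7/3
row 1: diag=4, rhs=-66; c'=1/4, d'=-33/2
row 2: denom=8−1·1/4=31/4; d'=(34−1·-33/2)/(31/4)=202/31
row 3: denom=12−3·12/31=336/31; d'=(-24−3·202/31)/(336/31)=-225/56
back: M3=-225/56
back: M2=202/31−12/31·-225/56=113/14
back: M1=-33/2−1/4·113/14=-1037/56
M: M0=0, M1=-1037/56, M2=113/14, M3=-225/56, M4=0
seg 0: a=-5, c=M0/2=0, d=(M1−M0)/(6·1)=-1037/336, b=Δ0−h0·(2M0+M1)/6=3389/336
seg 1: a=2, c=M1/2=-1037/112, d=(M2−M1)/(6·1)=1489/336, b=Δ1−h1·(2M1+M2)/6=139/168
seg 2: a=-2, c=M2/2=113/28, d=(M3−M2)/(6·3)=-677/1008, b=Δ2−h2·(2M2+M3)/6=-211/48
seg 3: a=3, c=M3/2=-225/112, d=(M4−M3)/(6·3)=25/112, b=Δ3−h3·(2M3+M4)/6=283/168
t_q=7/4 → seg 1, τ=3/4; S=2+139/168·τ+-1037/112·τ²+1489/336·τ³=-5147/7168

  seg 0: a=-5 b=3389/336 c=0 d=-1037/336
  seg 1: a=2 b=139/168 c=-1037/112 d=1489/336
  seg 2: a=-2 b=-211/48 c=113/28 d=-677/1008
  seg 3: a=3 b=283/168 c=-225/112 d=25/112
S(7/4) = -5147/7168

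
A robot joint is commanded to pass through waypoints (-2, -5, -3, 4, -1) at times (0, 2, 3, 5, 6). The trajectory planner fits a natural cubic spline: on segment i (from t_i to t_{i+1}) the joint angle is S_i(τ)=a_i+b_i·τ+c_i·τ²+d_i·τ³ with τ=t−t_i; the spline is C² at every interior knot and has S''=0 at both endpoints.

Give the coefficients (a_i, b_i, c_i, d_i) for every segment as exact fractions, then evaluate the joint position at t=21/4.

Δ: Δ0=-3/2, Δ1=2, Δ2=7/2, Δ3=-5
row 1: diag=6, rhs=21; c'=1/6, d'=7/2
row 2: denom=6−1·1/6=35/6; d'=(9−1·7/2)/(35/6)=33/35
row 3: denom=6−2·12/35=186/35; d'=(-51−2·33/35)/(186/35)=-617/62
back: M3=-617/62
back: M2=33/35−12/35·-617/62=135/31
back: M1=7/2−1/6·135/31=86/31
M: M0=0, M1=86/31, M2=135/31, M3=-617/62, M4=0
seg 0: a=-2, c=M0/2=0, d=(M1−M0)/(6·2)=43/186, b=Δ0−h0·(2M0+M1)/6=-451/186
seg 1: a=-5, c=M1/2=43/31, d=(M2−M1)/(6·1)=49/186, b=Δ1−h1·(2M1+M2)/6=65/186
seg 2: a=-3, c=M2/2=135/62, d=(M3−M2)/(6·2)=-887/744, b=Δ2−h2·(2M2+M3)/6=364/93
seg 3: a=4, c=M3/2=-617/124, d=(M4−M3)/(6·1)=617/372, b=Δ3−h3·(2M3+M4)/6=-313/186
t_q=21/4 → seg 3, τ=1/4; S=4+-313/186·τ+-617/124·τ²+617/372·τ³=26143/7936

  seg 0: a=-2 b=-451/186 c=0 d=43/186
  seg 1: a=-5 b=65/186 c=43/31 d=49/186
  seg 2: a=-3 b=364/93 c=135/62 d=-887/744
  seg 3: a=4 b=-313/186 c=-617/124 d=617/372
S(21/4) = 26143/7936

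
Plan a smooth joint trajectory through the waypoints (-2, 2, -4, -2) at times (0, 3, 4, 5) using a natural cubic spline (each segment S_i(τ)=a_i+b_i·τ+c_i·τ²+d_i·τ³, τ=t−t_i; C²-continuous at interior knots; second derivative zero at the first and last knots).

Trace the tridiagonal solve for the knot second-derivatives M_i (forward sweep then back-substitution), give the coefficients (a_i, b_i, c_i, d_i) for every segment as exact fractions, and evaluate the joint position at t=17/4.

Δ: Δ0=4/3, Δ1=-6, Δ2=2
row 1: diag=8, rhs=-44; c'=1/8, d'=-11/2
row 2: denom=4−1·1/8=31/8; d'=(48−1·-11/2)/(31/8)=428/31
back: M2=428/31
back: M1=-11/2−1/8·428/31=-224/31
M: M0=0, M1=-224/31, M2=428/31, M3=0
seg 0: a=-2, c=M0/2=0, d=(M1−M0)/(6·3)=-112/279, b=Δ0−h0·(2M0+M1)/6=460/93
seg 1: a=2, c=M1/2=-112/31, d=(M2−M1)/(6·1)=326/93, b=Δ1−h1·(2M1+M2)/6=-548/93
seg 2: a=-4, c=M2/2=214/31, d=(M3−M2)/(6·1)=-214/93, b=Δ2−h2·(2M2+M3)/6=-242/93
t_q=17/4 → seg 2, τ=1/4; S=-4+-242/93·τ+214/31·τ²+-214/93·τ³=-4221/992

  seg 0: a=-2 b=460/93 c=0 d=-112/279
  seg 1: a=2 b=-548/93 c=-112/31 d=326/93
  seg 2: a=-4 b=-242/93 c=214/31 d=-214/93
S(17/4) = -4221/992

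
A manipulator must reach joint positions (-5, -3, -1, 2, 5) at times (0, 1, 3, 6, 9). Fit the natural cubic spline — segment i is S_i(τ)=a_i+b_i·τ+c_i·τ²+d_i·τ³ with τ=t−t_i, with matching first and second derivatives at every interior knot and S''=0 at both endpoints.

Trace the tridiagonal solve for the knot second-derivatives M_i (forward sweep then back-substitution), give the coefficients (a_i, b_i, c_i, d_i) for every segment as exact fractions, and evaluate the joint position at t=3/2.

Δ: Δ0=2, Δ1=1, Δ2=1, Δ3=1
row 1: diag=6, rhs=-6; c'=1/3, d'=-1
row 2: denom=10−2·1/3=28/3; d'=(0−2·-1)/(28/3)=3/14
row 3: denom=12−3·9/28=309/28; d'=(0−3·3/14)/(309/28)=-6/103
back: M3=-6/103
back: M2=3/14−9/28·-6/103=24/103
back: M1=-1−1/3·24/103=-111/103
M: M0=0, M1=-111/103, M2=24/103, M3=-6/103, M4=0
seg 0: a=-5, c=M0/2=0, d=(M1−M0)/(6·1)=-37/206, b=Δ0−h0·(2M0+M1)/6=449/206
seg 1: a=-3, c=M1/2=-111/206, d=(M2−M1)/(6·2)=45/412, b=Δ1−h1·(2M1+M2)/6=169/103
seg 2: a=-1, c=M2/2=12/103, d=(M3−M2)/(6·3)=-5/309, b=Δ2−h2·(2M2+M3)/6=82/103
seg 3: a=2, c=M3/2=-3/103, d=(M4−M3)/(6·3)=1/309, b=Δ3−h3·(2M3+M4)/6=109/103
t_q=3/2 → seg 1, τ=1/2; S=-3+169/103·τ+-111/206·τ²+45/412·τ³=-7583/3296

  seg 0: a=-5 b=449/206 c=0 d=-37/206
  seg 1: a=-3 b=169/103 c=-111/206 d=45/412
  seg 2: a=-1 b=82/103 c=12/103 d=-5/309
  seg 3: a=2 b=109/103 c=-3/103 d=1/309
S(3/2) = -7583/3296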